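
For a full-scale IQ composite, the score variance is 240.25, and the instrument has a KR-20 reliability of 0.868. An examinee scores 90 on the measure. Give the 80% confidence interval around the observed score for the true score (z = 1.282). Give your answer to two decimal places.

SD = √240.25 = 15.5000
SEM = 15.5000*√(1 − 0.8680) ≃ 5.6314
1.282 * SEM ≃ 7.2195
CI = 90 ± 7.2195 → [82.7805, 97.2195]

[82.78, 97.22]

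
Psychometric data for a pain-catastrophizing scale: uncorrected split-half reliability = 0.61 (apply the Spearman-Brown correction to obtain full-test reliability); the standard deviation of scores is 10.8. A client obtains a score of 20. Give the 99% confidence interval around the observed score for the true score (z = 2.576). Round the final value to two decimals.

[6.31, 33.69]

Full-length reliability (Spearman-Brown) = 2(0.61)/(1+0.61) ≃ 0.75776
The standard error of measurement is 10.80000*√(1 − 0.75776) ≃ 10.80000*0.49217 ≃ 5.31549.
2.576 * SEM ≃ 13.69270
CI = 20 ± 13.69270 → [6.30730, 33.69270]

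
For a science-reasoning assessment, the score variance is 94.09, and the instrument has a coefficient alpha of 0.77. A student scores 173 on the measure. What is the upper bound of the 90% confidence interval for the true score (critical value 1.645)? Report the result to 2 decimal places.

SD = √94.09 = 9.7000
The standard error of measurement is 9.7000×√(1 − 0.7700) ≈ 9.7000×0.4796 ≈ 4.6520.
Margin = 1.645 × 4.6520 ≈ 7.6525
Upper limit = 173 + 7.6525 ≈ 180.6525

180.65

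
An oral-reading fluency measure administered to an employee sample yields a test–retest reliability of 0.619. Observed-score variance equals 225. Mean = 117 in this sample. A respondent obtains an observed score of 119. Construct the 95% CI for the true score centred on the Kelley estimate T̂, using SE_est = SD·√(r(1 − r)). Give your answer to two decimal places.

[103.96, 132.52]

σ = 225^(1/2) = 15.000
T̂ = 0.619(119) + 0.381(117) ≈ 118.238
SE_est = 15.000·√[r(1 − r)] ≈ 7.284
95% CI: 118.238 ± 14.278 ≈ (103.960, 132.516)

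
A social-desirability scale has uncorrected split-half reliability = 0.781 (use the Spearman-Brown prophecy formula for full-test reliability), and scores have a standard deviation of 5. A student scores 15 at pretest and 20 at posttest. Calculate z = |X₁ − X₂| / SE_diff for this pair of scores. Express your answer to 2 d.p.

2.02

r_full = 2·0.781 / (1 + 0.781) ≈ 0.8770
SEM = 5.0000 * √(1 − 0.8770) = 5.0000 * √0.1230 ≈ 5.0000 * 0.3507 ≈ 1.7533
SE_diff = SEM * √2 ≈ 1.7533 * 1.4142 ≈ 2.4796
z = 5 / 2.4796 ≈ 2.0165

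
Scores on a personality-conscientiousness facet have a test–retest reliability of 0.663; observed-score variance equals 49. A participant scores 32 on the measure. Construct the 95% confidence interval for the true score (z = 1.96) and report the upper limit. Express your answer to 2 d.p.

39.96

SD = √49 = 7.00000
SEM = 7.00000 · √(1 − 0.66300) = 7.00000 · √0.33700 ≈ 7.00000 · 0.58052 ≈ 4.06362
1.96 · SEM ≈ 7.96469
Upper limit = 32 + 7.96469 ≈ 39.96469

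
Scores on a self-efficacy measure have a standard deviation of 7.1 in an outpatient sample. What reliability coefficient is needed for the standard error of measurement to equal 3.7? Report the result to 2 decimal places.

r = 1 − (3.700/7.1)² ≈ 1 − 0.272 ≈ 0.728

0.73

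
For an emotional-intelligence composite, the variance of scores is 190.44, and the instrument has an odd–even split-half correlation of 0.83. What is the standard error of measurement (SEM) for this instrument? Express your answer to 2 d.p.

σ = 190.44^(1/2) = 13.8000
Full-length reliability (Spearman-Brown) = 2(0.83)/(1+0.83) ≈ 0.9071
SEM = 13.8000×√(1 − 0.9071) ≈ 4.2061

4.21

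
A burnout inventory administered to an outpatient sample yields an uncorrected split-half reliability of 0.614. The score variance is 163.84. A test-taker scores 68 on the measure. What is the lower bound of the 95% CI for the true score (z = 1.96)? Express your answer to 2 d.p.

55.73

σ = 163.84^(1/2) = 12.80000
Full-length reliability (Spearman-Brown) = 2(0.614)/(1+0.614) ≈ 0.76084
SEM = 12.80000×√(1 − 0.76084) ≈ 6.25968
Half-width = 1.96×6.25968 ≈ 12.26897
Lower bound: 68 − 12.26897 = 55.73103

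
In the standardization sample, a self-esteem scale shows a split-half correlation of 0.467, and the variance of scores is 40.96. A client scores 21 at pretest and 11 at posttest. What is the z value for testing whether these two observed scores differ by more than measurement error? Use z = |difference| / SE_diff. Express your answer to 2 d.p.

1.83

σ = 40.96^(1/2) = 6.4000
Full-length reliability (Spearman-Brown) = 2(0.467)/(1+0.467) ≈ 0.6367
The standard error of measurement is 6.4000×√(1 − 0.6367) ≈ 6.4000×0.6028 ≈ 3.8577.
SE_diff = √2 × SEM ≈ 5.4556
z = |21 − 11| / 5.4556 = 10 / 5.4556 ≈ 1.8330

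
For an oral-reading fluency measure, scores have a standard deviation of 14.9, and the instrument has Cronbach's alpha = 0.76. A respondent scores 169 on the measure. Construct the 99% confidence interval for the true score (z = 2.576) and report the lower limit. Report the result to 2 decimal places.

150.20

SEM = 14.9000·√(1 − 0.7600) ≈ 7.2995
2.576 · SEM ≈ 18.8035
Lower bound: 169 − 18.8035 = 150.1965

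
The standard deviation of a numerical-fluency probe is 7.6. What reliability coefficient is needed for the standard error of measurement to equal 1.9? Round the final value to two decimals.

0.94

Required reliability = 1 − (SEM/SD)² = 1 − 0.06250 ≈ 0.93750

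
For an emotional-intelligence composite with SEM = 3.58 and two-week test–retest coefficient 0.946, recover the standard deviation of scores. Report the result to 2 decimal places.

σ = SEM·(1 − r)^(−1/2) ≈ 3.58·4.3033 ≈ 15.4059

15.41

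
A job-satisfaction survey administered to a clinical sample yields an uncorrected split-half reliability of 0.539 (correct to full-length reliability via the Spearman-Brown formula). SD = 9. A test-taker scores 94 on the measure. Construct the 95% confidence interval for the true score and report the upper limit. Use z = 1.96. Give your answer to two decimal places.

103.65

Full-length reliability (Spearman-Brown) = 2(0.539)/(1+0.539) ≃ 0.700
SEM = 9.000·√(1 − 0.700) ≃ 4.926
Margin = 1.96 · 4.926 ≃ 9.654
Upper bound: 94 + 9.654 = 103.654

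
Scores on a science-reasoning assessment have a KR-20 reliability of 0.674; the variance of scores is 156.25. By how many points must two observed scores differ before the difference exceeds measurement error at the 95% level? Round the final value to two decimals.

SD = √156.25 = 12.5000
SEM = 12.5000 × √(1 − 0.6740) = 12.5000 × √0.3260 ≈ 12.5000 × 0.5710 ≈ 7.1371
SE_diff = √2 × SEM ≈ 10.0933
Minimum reliable difference = 1.96 × SE_diff ≈ 1.96 × 10.0933 ≈ 19.7829

19.78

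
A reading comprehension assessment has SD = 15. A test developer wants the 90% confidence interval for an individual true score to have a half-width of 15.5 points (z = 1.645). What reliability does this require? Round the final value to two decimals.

0.61

SEM needed = half-width / z = 15.5/1.645 ≃ 9.4225
Required reliability = 1 − (SEM/SD)² = 1 − 0.3946 ≃ 0.6054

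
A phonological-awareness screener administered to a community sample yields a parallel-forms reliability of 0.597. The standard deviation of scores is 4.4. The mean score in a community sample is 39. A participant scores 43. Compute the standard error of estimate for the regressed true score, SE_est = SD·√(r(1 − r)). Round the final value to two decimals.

SE_est = SD · √(r(1 − r)) = 4.4000 · √0.2406 ≈ 4.4000 · 0.4905 ≈ 2.1582

2.16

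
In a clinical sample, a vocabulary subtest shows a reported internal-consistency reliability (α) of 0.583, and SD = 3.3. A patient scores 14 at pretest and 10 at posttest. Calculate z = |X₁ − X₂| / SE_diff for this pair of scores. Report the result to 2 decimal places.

1.33

SEM = 3.3000 · √(1 − 0.5830) = 3.3000 · √0.4170 ≈ 3.3000 · 0.6458 ≈ 2.1310
Standard error of the difference = 2.1310·√2 ≈ 3.0137
z = |14 − 10| / 3.0137 = 4 / 3.0137 ≈ 1.3273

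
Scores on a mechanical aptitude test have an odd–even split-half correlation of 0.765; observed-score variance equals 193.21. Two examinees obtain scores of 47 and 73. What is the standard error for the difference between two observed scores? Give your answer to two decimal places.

SD = √193.21 ≈ 13.90000
r_full = 2·0.765 / (1 + 0.765) ≈ 0.86686
The standard error of measurement is 13.90000×√(1 − 0.86686) ≈ 13.90000×0.36489 ≈ 5.07197.
SE_diff = SEM × √2 ≈ 5.07197 × 1.41421 ≈ 7.17284

7.17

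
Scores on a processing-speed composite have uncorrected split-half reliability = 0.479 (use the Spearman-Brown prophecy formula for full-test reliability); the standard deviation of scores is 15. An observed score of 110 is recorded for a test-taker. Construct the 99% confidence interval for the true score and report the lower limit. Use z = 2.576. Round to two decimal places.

87.07

Spearman-Brown: r = 2(0.479) / (1 + 0.479) = 0.95800 / 1.47900 ≈ 0.64773
SEM = 15.00000×√(1 − 0.64773) ≈ 8.90279
2.576 × SEM ≈ 22.93358
Lower limit = 110 − 22.93358 ≈ 87.06642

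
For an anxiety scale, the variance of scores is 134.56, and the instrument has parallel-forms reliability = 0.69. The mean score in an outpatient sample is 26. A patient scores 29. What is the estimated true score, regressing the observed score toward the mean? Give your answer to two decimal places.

T̂ = 0.690(29) + 0.310(26) ≃ 28.070

28.07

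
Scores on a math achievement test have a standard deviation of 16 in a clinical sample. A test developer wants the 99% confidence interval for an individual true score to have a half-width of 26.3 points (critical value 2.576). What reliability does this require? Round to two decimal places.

Required SEM = 26.3 / 2.576 ≃ 10.2096
Required reliability = 1 − (SEM/SD)² = 1 − 0.4072 ≃ 0.5928

0.59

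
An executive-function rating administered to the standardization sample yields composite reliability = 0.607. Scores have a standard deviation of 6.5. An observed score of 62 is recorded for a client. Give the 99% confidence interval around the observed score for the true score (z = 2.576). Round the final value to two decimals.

The standard error of measurement is 6.5000·√(1 − 0.6070) ≈ 6.5000·0.6269 ≈ 4.0748.
Margin = 2.576 · 4.0748 ≈ 10.4968
Interval: (51.5032, 72.4968)

[51.50, 72.50]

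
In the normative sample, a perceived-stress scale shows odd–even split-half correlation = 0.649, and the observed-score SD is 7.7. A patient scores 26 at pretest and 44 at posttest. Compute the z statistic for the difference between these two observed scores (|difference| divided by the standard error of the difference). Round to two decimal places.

3.58

Full-length reliability (Spearman-Brown) = 2(0.649)/(1+0.649) ≈ 0.78714
The standard error of measurement is 7.70000*√(1 − 0.78714) ≈ 7.70000*0.46136 ≈ 3.55250.
SE_diff = SEM * √2 ≈ 3.55250 * 1.41421 ≈ 5.02399
z = 18 / 5.02399 ≈ 3.58281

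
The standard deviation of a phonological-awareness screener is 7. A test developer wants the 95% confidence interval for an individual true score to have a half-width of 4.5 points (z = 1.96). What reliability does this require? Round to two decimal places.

Required SEM = 4.5 / 1.96 ≃ 2.29592
r = 1 − (2.29592/7)² ≃ 1 − 0.10758 ≃ 0.89242

0.89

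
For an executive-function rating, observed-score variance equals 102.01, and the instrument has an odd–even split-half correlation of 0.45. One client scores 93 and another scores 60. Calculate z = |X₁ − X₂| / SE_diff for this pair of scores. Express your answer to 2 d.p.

SD = √102.01 = 10.100
Full-length reliability (Spearman-Brown) = 2(0.45)/(1+0.45) ≈ 0.621
SEM = 10.100 * √(1 − 0.621) = 10.100 * √0.379 ≈ 10.100 * 0.616 ≈ 6.220
Standard error of the difference = 6.220·√2 ≈ 8.797
z = |93 − 60| / 8.797 = 33 / 8.797 ≈ 3.751

3.75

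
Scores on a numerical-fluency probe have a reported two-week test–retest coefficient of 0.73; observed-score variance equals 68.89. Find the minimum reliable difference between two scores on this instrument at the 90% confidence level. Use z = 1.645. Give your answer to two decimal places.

10.03

σ = 68.89^(1/2) = 8.30000
SEM = 8.30000×√(1 − 0.73000) ≈ 4.31281
SE_diff = √2 × SEM ≈ 6.09923
Smallest detectable difference = 1.645×6.09923 ≈ 10.03323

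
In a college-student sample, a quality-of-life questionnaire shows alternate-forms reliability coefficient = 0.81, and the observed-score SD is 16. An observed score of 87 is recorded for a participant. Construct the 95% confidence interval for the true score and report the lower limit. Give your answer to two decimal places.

SEM = 16.000 * √(1 − 0.810) = 16.000 * √0.190 ≈ 16.000 * 0.436 ≈ 6.974
Margin = 1.96 * 6.974 ≈ 13.670
Lower limit = 87 − 13.670 ≈ 73.330

73.33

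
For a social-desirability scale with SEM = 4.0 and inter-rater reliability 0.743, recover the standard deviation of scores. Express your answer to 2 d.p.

SD = SEM / √(1 − r) = 4.0 / √0.257 ≈ 4.0 / 0.507 ≈ 7.890

7.89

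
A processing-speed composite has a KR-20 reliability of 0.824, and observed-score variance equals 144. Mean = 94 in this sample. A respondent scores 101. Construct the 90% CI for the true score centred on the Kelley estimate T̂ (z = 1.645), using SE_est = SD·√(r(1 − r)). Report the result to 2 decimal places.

σ = 144^(1/2) = 12.0000
Estimated true score = 0.8240×101 + (1 − 0.8240)×94 ≈ 99.7680
SE_est = 12.0000×√(0.8240×0.1760) ≈ 4.5698
90% CI: 99.7680 ± 7.5174 ≈ (92.2506, 107.2854)

[92.25, 107.29]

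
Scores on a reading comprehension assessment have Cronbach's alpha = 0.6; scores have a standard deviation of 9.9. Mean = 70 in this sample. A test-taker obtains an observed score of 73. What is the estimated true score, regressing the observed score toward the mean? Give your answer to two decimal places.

T̂ = r·X + (1 − r)·M = 0.600×73 + 0.400×70 = 43.800 + 28.000 ≈ 71.800

71.80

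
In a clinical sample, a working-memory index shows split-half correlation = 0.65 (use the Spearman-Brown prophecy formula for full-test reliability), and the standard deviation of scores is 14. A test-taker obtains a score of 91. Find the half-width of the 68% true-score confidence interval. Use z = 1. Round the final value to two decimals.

6.45

Spearman-Brown: r = 2(0.65) / (1 + 0.65) = 1.300 / 1.650 ≈ 0.788
SEM = 14.000 * √(1 − 0.788) = 14.000 * √0.212 ≈ 14.000 * 0.461 ≈ 6.448
Margin = 1 * 6.448 ≈ 6.448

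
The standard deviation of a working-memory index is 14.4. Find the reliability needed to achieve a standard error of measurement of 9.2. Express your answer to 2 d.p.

0.59

r = 1 − (9.2000/14.4)² ≈ 1 − 0.4082 ≈ 0.5918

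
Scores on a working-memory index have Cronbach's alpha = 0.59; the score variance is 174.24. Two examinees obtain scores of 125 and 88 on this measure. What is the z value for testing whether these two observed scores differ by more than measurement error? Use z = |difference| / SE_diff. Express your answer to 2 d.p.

SD = √174.24 = 13.200
SEM = 13.200*√(1 − 0.590) ≃ 8.452
SE_diff = √2 * SEM ≃ 11.953
z = |125 − 88| / 11.953 = 37 / 11.953 ≃ 3.095

3.10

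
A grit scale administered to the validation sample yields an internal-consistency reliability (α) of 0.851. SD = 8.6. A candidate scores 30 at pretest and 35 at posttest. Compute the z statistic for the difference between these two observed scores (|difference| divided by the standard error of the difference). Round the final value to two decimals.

SEM = 8.600 × √(1 − 0.851) = 8.600 × √0.149 ≈ 8.600 × 0.386 ≈ 3.320
SE_diff = SEM × √2 ≈ 3.320 × 1.414 ≈ 4.695
z = |30 − 35| / 4.695 = 5 / 4.695 ≈ 1.065

1.07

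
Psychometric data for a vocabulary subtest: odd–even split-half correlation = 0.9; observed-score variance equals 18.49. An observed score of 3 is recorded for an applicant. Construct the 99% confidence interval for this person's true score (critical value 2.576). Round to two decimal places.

SD = √18.49 = 4.300
Full-length reliability (Spearman-Brown) = 2(0.9)/(1+0.9) ≈ 0.947
SEM = 4.300*√(1 − 0.947) ≈ 0.986
Margin = 2.576 * 0.986 ≈ 2.541
99% CI: 3 ± 2.541 = [0.459, 5.541]

[0.46, 5.54]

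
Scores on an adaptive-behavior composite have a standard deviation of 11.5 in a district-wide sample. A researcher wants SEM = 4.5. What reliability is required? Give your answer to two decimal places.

0.85

r = 1 − (4.50000/11.5)² ≈ 1 − 0.15312 ≈ 0.84688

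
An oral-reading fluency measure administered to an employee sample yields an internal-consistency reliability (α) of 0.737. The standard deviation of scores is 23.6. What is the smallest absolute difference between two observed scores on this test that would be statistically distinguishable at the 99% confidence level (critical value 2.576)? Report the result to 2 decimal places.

The standard error of measurement is 23.6000×√(1 − 0.7370) ≃ 23.6000×0.5128 ≃ 12.1029.
SE_diff = SEM × √2 ≃ 12.1029 × 1.4142 ≃ 17.1161
Minimum reliable difference = 2.576 × SE_diff ≃ 2.576 × 17.1161 ≃ 44.0911

44.09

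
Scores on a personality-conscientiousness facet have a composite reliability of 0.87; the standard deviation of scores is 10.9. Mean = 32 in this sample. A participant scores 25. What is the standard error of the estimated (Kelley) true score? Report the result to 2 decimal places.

3.67

SE_est = SD * √(r(1 − r)) = 10.90000 * √0.11310 ≈ 10.90000 * 0.33630 ≈ 3.66571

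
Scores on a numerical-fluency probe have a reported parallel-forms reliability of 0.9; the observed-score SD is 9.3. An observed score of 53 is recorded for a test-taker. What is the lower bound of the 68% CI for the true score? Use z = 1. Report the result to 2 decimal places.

SEM = 9.300*√(1 − 0.900) ≈ 2.941
1 * SEM ≈ 2.941
Lower limit = 53 − 2.941 ≈ 50.059

50.06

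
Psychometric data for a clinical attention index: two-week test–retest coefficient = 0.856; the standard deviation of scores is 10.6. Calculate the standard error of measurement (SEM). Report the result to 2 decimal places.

SEM = 10.6000·√(1 − 0.8560) ≃ 4.0224

4.02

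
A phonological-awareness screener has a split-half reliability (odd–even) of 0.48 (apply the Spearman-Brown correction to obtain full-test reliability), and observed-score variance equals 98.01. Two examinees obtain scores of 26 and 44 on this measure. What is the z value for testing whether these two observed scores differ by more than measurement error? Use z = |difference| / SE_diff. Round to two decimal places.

σ = 98.01^(1/2) = 9.900
Full-length reliability (Spearman-Brown) = 2(0.48)/(1+0.48) ≃ 0.649
SEM = 9.900·√(1 − 0.649) ≃ 5.868
SE_diff = √2 · SEM ≃ 8.299
z = 18 / 8.299 ≃ 2.169

2.17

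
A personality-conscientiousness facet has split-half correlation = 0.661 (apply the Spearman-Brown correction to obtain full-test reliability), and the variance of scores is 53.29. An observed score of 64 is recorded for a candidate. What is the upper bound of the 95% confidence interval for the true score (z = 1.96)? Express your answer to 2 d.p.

SD = √53.29 = 7.300
Full-length reliability (Spearman-Brown) = 2(0.661)/(1+0.661) ≈ 0.796
SEM = 7.300 * √(1 − 0.796) = 7.300 * √0.204 ≈ 7.300 * 0.452 ≈ 3.298
Margin = 1.96 * 3.298 ≈ 6.464
Upper bound: 64 + 6.464 = 70.464

70.46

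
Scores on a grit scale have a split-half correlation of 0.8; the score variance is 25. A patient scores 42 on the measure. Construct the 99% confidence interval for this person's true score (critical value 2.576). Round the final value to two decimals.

SD = √25 = 5.000
Full-length reliability (Spearman-Brown) = 2(0.8)/(1+0.8) ≈ 0.889
SEM = 5.000 * √(1 − 0.889) = 5.000 * √0.111 ≈ 5.000 * 0.333 ≈ 1.667
Margin = 2.576 * 1.667 ≈ 4.293
Interval: (37.707, 46.293)

[37.71, 46.29]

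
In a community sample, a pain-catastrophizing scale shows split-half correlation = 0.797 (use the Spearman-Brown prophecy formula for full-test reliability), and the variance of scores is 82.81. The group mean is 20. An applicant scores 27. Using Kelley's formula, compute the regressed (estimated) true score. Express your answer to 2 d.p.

Spearman-Brown: r = 2(0.797) / (1 + 0.797) = 1.59400 / 1.79700 ≃ 0.88703
Estimated true score = 0.88703·27 + (1 − 0.88703)·20 ≃ 26.20924

26.21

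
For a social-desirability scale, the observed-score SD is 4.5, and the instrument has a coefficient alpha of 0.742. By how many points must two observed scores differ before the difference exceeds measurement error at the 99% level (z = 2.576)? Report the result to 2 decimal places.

8.33

SEM = 4.500·√(1 − 0.742) ≃ 2.286
SE_diff = √2 · SEM ≃ 3.232
Minimum reliable difference = 2.576 · SE_diff ≃ 2.576 · 3.232 ≃ 8.327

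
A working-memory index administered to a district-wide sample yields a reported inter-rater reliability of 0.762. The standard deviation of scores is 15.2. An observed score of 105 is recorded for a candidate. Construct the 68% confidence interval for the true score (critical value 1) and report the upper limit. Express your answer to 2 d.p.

SEM = 15.200 * √(1 − 0.762) = 15.200 * √0.238 ≃ 15.200 * 0.488 ≃ 7.415
Margin = 1 * 7.415 ≃ 7.415
Upper limit = 105 + 7.415 ≃ 112.415

112.42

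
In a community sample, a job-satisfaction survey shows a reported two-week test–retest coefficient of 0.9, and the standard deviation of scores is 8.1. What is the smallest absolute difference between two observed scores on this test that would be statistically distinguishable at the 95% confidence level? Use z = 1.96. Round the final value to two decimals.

7.10

SEM = 8.100*√(1 − 0.900) ≈ 2.561
SE_diff = SEM * √2 ≈ 2.561 * 1.414 ≈ 3.622
Smallest detectable difference = 1.96*3.622 ≈ 7.100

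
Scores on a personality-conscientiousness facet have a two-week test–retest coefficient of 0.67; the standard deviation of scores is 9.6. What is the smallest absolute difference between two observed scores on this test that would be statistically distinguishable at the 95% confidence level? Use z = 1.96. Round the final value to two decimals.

15.29

SEM = 9.600 × √(1 − 0.670) = 9.600 × √0.330 ≈ 9.600 × 0.574 ≈ 5.515
Standard error of the difference = 5.515·√2 ≈ 7.799
Smallest detectable difference = 1.96×7.799 ≈ 15.286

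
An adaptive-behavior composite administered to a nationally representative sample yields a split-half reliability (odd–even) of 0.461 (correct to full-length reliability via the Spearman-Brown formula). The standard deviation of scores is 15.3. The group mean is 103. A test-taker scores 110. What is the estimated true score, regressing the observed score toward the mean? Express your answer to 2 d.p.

107.42

Full-length reliability (Spearman-Brown) = 2(0.461)/(1+0.461) ≃ 0.6311
T̂ = r·X + (1 − r)·M = 0.6311·110 + 0.3689·103 ≃ 69.4182 + 37.9993 ≃ 107.4175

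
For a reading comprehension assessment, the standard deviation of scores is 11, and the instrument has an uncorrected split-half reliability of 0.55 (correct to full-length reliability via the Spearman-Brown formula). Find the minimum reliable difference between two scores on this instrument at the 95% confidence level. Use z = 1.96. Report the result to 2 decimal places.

Spearman-Brown: r = 2(0.55) / (1 + 0.55) = 1.100 / 1.550 ≈ 0.710
The standard error of measurement is 11.000×√(1 − 0.710) ≈ 11.000×0.539 ≈ 5.927.
SE_diff = √2 × SEM ≈ 8.382
Smallest detectable difference = 1.96×8.382 ≈ 16.429

16.43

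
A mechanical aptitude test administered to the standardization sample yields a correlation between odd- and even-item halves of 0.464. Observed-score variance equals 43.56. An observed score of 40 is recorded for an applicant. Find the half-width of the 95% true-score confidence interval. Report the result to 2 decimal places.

7.83

σ = 43.56^(1/2) = 6.6000
r_full = 2·0.464 / (1 + 0.464) ≈ 0.6339
The standard error of measurement is 6.6000×√(1 − 0.6339) ≈ 6.6000×0.6051 ≈ 3.9935.
Half-width = 1.96×3.9935 ≈ 7.8273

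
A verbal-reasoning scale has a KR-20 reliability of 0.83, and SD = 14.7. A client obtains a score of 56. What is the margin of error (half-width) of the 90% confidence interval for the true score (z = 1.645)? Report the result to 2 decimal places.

9.97

SEM = 14.7000·√(1 − 0.8300) ≈ 6.0610
Half-width = 1.645·6.0610 ≈ 9.9703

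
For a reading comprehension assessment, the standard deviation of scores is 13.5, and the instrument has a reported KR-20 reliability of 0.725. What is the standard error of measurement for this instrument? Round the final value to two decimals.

SEM = 13.5000×√(1 − 0.7250) ≈ 7.0795

7.08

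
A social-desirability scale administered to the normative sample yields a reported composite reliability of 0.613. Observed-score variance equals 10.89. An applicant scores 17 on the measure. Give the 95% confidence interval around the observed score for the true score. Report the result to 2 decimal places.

[12.98, 21.02]

SD = √10.89 ≈ 3.3000
SEM = 3.3000 × √(1 − 0.6130) = 3.3000 × √0.3870 ≈ 3.3000 × 0.6221 ≈ 2.0529
Margin = 1.96 × 2.0529 ≈ 4.0237
Interval: (12.9763, 21.0237)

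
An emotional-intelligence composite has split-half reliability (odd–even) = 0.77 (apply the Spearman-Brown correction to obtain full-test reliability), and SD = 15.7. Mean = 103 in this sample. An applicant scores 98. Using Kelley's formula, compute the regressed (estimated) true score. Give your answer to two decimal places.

Spearman-Brown: r = 2(0.77) / (1 + 0.77) = 1.5400 / 1.7700 ≃ 0.8701
Estimated true score = 0.8701·98 + (1 − 0.8701)·103 ≃ 98.6497

98.65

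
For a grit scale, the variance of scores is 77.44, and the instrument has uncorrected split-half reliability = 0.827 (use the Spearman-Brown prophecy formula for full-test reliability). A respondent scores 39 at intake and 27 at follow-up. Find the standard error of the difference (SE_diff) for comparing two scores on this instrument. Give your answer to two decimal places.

SD = √77.44 ≃ 8.80000
Spearman-Brown: r = 2(0.827) / (1 + 0.827) = 1.65400 / 1.82700 ≃ 0.90531
SEM = 8.80000 * √(1 − 0.90531) = 8.80000 * √0.09469 ≃ 8.80000 * 0.30772 ≃ 2.70792
SE_diff = SEM * √2 ≃ 2.70792 * 1.41421 ≃ 3.82958

3.83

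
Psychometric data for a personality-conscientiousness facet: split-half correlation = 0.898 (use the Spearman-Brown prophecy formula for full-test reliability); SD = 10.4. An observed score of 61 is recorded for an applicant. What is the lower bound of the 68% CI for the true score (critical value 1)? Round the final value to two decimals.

58.59

r_full = 2·0.898 / (1 + 0.898) ≃ 0.9463
The standard error of measurement is 10.4000×√(1 − 0.9463) ≃ 10.4000×0.2318 ≃ 2.4109.
Margin = 1 × 2.4109 ≃ 2.4109
Lower limit = 61 − 2.4109 ≃ 58.5891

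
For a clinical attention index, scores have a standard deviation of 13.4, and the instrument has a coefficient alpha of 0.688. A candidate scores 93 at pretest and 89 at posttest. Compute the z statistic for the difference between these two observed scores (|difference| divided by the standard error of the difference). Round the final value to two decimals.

0.38

SEM = 13.40000*√(1 − 0.68800) ≈ 7.48483
SE_diff = √2 * SEM ≈ 10.58515
z = |93 − 89| / 10.58515 = 4 / 10.58515 ≈ 0.37789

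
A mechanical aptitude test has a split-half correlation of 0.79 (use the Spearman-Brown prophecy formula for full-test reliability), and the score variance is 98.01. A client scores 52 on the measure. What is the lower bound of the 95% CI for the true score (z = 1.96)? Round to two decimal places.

45.35

SD = √98.01 = 9.90000
r_full = 2·0.79 / (1 + 0.79) ≈ 0.88268
SEM = 9.90000×√(1 − 0.88268) ≈ 3.39093
Margin = 1.96 × 3.39093 ≈ 6.64622
Lower bound: 52 − 6.64622 = 45.35378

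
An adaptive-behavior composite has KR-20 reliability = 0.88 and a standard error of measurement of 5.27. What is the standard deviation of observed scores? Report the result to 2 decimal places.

SD = SEM / √(1 − r) = 5.27 / √0.120 ≈ 5.27 / 0.346 ≈ 15.213

15.21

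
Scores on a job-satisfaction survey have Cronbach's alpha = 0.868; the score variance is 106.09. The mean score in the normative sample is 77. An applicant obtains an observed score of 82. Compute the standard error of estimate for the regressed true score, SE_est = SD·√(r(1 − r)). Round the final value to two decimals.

3.49

SD = √106.09 = 10.300
SE_est = SD × √(r(1 − r)) = 10.300 × √0.115 ≈ 10.300 × 0.338 ≈ 3.486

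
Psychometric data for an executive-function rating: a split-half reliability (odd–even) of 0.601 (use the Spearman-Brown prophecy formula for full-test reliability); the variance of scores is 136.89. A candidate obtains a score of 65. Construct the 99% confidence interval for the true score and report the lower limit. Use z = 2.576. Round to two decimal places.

SD = √136.89 = 11.700
r_full = 2·0.601 / (1 + 0.601) ≈ 0.751
SEM = 11.700×√(1 − 0.751) ≈ 5.841
2.576 × SEM ≈ 15.046
Lower limit = 65 − 15.046 ≈ 49.954

49.95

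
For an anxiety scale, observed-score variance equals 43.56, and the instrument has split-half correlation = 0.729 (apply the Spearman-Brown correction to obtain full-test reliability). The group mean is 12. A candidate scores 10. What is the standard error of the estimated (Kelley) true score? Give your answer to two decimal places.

2.40

SD = √43.56 = 6.6000
Spearman-Brown: r = 2(0.729) / (1 + 0.729) = 1.4580 / 1.7290 ≈ 0.8433
SE_est = 6.6000·√[r(1 − r)] ≈ 2.3995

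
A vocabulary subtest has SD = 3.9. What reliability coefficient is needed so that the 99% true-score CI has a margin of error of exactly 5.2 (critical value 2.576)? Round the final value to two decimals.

0.73

SEM needed = half-width / z = 5.2/2.576 ≈ 2.01863
Required reliability = 1 − (SEM/SD)² = 1 − 0.26791 ≈ 0.73209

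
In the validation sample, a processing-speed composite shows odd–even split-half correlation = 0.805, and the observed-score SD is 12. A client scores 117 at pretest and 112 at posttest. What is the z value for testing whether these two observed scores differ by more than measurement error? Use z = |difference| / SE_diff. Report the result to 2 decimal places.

0.90

r_full = 2·0.805 / (1 + 0.805) ≈ 0.8920
SEM = 12.0000 × √(1 − 0.8920) = 12.0000 × √0.1080 ≈ 12.0000 × 0.3287 ≈ 3.9442
SE_diff = √2 × SEM ≈ 5.5780
z = |117 − 112| / 5.5780 = 5 / 5.5780 ≈ 0.8964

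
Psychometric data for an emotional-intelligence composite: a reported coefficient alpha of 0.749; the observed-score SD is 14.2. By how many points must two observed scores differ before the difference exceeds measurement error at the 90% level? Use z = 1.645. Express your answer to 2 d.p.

16.55

SEM = 14.2000*√(1 − 0.7490) ≈ 7.1142
SE_diff = √2 * SEM ≈ 10.0610
Minimum reliable difference = 1.645 * SE_diff ≈ 1.645 * 10.0610 ≈ 16.5503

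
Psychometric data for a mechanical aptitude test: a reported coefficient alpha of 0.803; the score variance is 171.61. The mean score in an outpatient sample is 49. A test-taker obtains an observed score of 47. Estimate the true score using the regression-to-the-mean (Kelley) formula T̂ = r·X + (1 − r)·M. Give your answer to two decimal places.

Estimated true score = 0.803*47 + (1 − 0.803)*49 ≃ 47.394

47.39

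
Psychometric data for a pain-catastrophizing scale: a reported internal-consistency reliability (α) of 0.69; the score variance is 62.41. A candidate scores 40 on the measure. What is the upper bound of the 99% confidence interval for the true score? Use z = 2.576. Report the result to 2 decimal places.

σ = 62.41^(1/2) = 7.90000
SEM = 7.90000*√(1 − 0.69000) ≈ 4.39853
Margin = 2.576 * 4.39853 ≈ 11.33062
Upper limit = 40 + 11.33062 ≈ 51.33062

51.33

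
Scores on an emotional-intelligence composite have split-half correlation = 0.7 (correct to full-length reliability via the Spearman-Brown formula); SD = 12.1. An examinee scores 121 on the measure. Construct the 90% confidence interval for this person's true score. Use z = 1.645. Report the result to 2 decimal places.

[112.64, 129.36]

r_full = 2·0.7 / (1 + 0.7) ≈ 0.82353
SEM = 12.10000 × √(1 − 0.82353) = 12.10000 × √0.17647 ≈ 12.10000 × 0.42008 ≈ 5.08302
Margin = 1.645 × 5.08302 ≈ 8.36156
CI = 121 ± 8.36156 → [112.63844, 129.36156]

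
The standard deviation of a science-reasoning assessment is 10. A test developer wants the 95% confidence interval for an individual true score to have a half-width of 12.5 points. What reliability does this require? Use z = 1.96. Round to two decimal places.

0.59

SEM needed = half-width / z = 12.5/1.96 ≃ 6.378
r = 1 − (6.378/10)² ≃ 1 − 0.407 ≃ 0.593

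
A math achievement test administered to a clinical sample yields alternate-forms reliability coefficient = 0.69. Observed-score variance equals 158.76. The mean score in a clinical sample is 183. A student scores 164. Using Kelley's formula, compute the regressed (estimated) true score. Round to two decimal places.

T̂ = 0.69000(164) + 0.31000(183) ≃ 169.89000

169.89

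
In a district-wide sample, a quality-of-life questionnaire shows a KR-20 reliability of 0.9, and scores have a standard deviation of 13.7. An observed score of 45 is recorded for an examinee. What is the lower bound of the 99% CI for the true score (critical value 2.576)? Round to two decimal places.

SEM = 13.7000 · √(1 − 0.9000) = 13.7000 · √0.1000 ≈ 13.7000 · 0.3162 ≈ 4.3323
Half-width = 2.576·4.3323 ≈ 11.1601
Lower bound: 45 − 11.1601 = 33.8399

33.84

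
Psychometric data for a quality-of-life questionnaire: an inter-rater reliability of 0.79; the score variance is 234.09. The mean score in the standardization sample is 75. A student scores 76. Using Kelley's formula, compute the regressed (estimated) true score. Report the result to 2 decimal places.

75.79

T̂ = r·X + (1 − r)·M = 0.790*76 + 0.210*75 = 60.040 + 15.750 ≈ 75.790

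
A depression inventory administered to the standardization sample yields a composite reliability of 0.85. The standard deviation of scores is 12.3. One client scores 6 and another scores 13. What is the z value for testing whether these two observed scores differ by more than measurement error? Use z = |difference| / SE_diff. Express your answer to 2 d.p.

SEM = 12.300 · √(1 − 0.850) = 12.300 · √0.150 ≈ 12.300 · 0.387 ≈ 4.764
SE_diff = √2 · SEM ≈ 6.737
z = 7 / 6.737 ≈ 1.039

1.04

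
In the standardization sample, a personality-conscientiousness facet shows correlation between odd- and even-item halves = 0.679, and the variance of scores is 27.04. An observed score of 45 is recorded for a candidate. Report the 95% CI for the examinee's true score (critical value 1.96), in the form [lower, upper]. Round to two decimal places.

[40.54, 49.46]

σ = 27.04^(1/2) = 5.2000
Spearman-Brown: r = 2(0.679) / (1 + 0.679) = 1.3580 / 1.6790 ≈ 0.8088
SEM = 5.2000 × √(1 − 0.8088) = 5.2000 × √0.1912 ≈ 5.2000 × 0.4372 ≈ 2.2737
1.96 × SEM ≈ 4.4564
Interval: (40.5436, 49.4564)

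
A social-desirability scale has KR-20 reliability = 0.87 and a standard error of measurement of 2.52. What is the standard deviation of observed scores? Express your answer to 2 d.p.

SD = 2.52 / √(1 − 0.87) ≃ 6.9892

6.99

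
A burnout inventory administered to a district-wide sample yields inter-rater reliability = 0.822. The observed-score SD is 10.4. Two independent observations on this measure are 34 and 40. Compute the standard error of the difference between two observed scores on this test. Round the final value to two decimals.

6.21

SEM = 10.4000 × √(1 − 0.8220) = 10.4000 × √0.1780 ≈ 10.4000 × 0.4219 ≈ 4.3878
Standard error of the difference = 4.3878·√2 ≈ 6.2052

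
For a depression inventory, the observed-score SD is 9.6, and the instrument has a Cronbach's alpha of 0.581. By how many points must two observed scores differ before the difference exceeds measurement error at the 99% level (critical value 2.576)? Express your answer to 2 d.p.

22.64

SEM = 9.6000 · √(1 − 0.5810) = 9.6000 · √0.4190 ≈ 9.6000 · 0.6473 ≈ 6.2141
Standard error of the difference = 6.2141·√2 ≈ 8.7881
Minimum reliable difference = 2.576 · SE_diff ≈ 2.576 · 8.7881 ≈ 22.6381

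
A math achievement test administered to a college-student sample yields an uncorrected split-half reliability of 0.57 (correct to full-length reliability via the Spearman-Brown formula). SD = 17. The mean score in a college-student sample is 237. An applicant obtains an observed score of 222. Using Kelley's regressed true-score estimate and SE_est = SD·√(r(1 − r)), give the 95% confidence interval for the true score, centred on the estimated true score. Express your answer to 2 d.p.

[211.25, 240.97]

Full-length reliability (Spearman-Brown) = 2(0.57)/(1+0.57) ≃ 0.7261
Estimated true score = 0.7261×222 + (1 − 0.7261)×237 ≃ 226.1083
SE_est = 17.0000×√(0.7261×0.2739) ≃ 7.5812
95% CI: 226.1083 ± 14.8591 ≃ (211.2492, 240.9674)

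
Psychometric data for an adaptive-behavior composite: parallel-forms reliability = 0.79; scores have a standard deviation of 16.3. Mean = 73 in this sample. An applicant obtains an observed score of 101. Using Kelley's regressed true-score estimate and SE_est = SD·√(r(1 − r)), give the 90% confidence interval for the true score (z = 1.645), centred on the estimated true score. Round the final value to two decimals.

[84.20, 106.04]

Estimated true score = 0.790*101 + (1 − 0.790)*73 ≈ 95.120
SE_est = 16.300·√[r(1 − r)] ≈ 6.639
CI = 95.120 ± 1.645 * 6.639 → [84.199, 106.041]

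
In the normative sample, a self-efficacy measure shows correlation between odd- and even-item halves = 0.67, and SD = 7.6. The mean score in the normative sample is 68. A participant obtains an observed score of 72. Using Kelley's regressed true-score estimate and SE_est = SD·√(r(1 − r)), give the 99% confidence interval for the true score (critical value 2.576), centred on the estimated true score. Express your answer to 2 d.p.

r_full = 2·0.67 / (1 + 0.67) ≈ 0.80240
T̂ = 0.80240(72) + 0.19760(68) ≈ 71.20958
SE_est = 7.60000·√[r(1 − r)] ≈ 3.02626
99% CI: 71.20958 ± 7.79565 ≈ (63.41393, 79.00523)

[63.41, 79.01]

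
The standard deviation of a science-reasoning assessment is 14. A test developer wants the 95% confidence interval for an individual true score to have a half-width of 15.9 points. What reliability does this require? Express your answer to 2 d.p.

Required SEM = 15.9 / 1.96 ≈ 8.112
Required reliability = 1 − (SEM/SD)² = 1 − 0.336 ≈ 0.664

0.66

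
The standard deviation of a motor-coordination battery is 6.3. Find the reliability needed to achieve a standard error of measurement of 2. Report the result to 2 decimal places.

Required reliability = 1 − (SEM/SD)² = 1 − 0.10078 ≃ 0.89922

0.90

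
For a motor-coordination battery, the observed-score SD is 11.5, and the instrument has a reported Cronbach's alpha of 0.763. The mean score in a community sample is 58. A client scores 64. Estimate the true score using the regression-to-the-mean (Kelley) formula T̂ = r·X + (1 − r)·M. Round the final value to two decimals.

62.58

T̂ = r·X + (1 − r)·M = 0.7630·64 + 0.2370·58 = 48.8320 + 13.7460 ≃ 62.5780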